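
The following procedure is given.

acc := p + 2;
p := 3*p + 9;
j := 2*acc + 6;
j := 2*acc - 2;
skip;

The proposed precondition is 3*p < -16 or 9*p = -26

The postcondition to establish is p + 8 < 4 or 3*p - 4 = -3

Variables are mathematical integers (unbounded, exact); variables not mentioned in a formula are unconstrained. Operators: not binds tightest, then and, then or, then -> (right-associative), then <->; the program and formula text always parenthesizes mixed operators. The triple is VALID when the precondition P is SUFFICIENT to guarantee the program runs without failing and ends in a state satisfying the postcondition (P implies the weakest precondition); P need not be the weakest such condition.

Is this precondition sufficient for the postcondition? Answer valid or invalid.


Working backward. After the program, the postcondition p + 8 < 4 or 3*p - 4 = -3 must hold; in canonical form it is p < -4 or 3*p = 1.
Before skip: p < -4 or 3*p = 1
Before j := 2*acc - 2: p < -4 or 3*p = 1
Before j := 2*acc + 6: p < -4 or 3*p = 1
Before p := 3*p + 9: 3*p < -13 or 9*p = -26
Before acc := p + 2: 3*p < -13 or 9*p = -26
The weakest precondition is 3*p < -13 or 9*p = -26.
Check whether 3*p < -16 or 9*p = -26 implies it.
Every state satisfying the precondition satisfies the weakest precondition: the implication holds.
Answer: valid


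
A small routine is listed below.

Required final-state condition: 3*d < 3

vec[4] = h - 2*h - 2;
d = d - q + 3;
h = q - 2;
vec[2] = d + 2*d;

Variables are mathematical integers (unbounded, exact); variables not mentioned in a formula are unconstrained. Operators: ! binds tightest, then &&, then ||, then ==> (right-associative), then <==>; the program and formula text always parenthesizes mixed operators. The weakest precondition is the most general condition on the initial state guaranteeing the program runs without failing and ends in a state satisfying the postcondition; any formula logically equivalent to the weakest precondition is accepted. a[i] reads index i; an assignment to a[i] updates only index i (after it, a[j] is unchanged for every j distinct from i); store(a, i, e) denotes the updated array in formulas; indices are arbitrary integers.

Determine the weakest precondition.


Working backward. After the program, 3*d < 3 must hold.
Before vec[2] := d + 2*d: 3*d < 3
Before h := q - 2: 3*d < 3
Before d := d - q + 3: 3*d < 3*q - 6
Before vec[4] := h - 2*h - 2: 3*d < 3*q - 6
Answer: WP = 3*d < 3*q - 6


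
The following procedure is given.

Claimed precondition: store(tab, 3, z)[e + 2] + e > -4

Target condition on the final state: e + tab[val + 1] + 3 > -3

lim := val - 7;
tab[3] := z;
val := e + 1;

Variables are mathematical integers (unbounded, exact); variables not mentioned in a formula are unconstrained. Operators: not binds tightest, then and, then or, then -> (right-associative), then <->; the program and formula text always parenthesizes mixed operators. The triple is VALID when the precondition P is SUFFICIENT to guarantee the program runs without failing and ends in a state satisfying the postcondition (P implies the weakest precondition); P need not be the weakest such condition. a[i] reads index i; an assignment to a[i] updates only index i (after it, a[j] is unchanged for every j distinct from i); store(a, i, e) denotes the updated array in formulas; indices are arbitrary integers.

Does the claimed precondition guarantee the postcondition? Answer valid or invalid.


Working backward. After the program, the postcondition e + tab[val + 1] + 3 > -3 must hold; in canonical form it is tab[val + 1] + e > -6.
Before val := e + 1: tab[e + 2] + e > -6
Before tab[3] := z: store(tab, 3, z)[e + 2] + e > -6
Before lim := val - 7: store(tab, 3, z)[e + 2] + e > -6
The weakest precondition is store(tab, 3, z)[e + 2] + e > -6.
Check whether store(tab, 3, z)[e + 2] + e > -4 implies it.
Every state satisfying the precondition satisfies the weakest precondition: the implication holds.
Answer: valid


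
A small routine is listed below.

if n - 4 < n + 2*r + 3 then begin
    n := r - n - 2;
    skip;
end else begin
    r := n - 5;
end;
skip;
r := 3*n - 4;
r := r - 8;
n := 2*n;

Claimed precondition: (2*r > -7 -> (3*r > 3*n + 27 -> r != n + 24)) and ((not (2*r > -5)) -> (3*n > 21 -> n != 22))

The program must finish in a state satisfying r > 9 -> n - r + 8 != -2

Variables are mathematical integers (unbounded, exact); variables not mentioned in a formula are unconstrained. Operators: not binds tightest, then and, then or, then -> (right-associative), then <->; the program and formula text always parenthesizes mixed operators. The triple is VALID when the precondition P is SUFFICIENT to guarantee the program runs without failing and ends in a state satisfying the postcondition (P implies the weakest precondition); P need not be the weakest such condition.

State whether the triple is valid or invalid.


Working backward. After the program, the postcondition r > 9 -> n - r + 8 != -2 must hold; in canonical form it is r > 9 -> n != r - 10.
Before n := 2*n: r > 9 -> 2*n != r - 10
Before r := r - 8: r > 17 -> 2*n != r - 18
Before r := 3*n - 4: 3*n > 21 -> n != 22
Before skip: 3*n > 21 -> n != 22
Then branch requires 3*r > 3*n + 27 -> r != n + 24; else branch requires 3*n > 21 -> n != 22.
Before the if: (2*r > -7 -> (3*r > 3*n + 27 -> r != n + 24)) and ((not (2*r > -7)) -> (3*n > 21 -> n != 22))
The weakest precondition is (2*r > -7 -> (3*r > 3*n + 27 -> r != n + 24)) and ((not (2*r > -7)) -> (3*n > 21 -> n != 22)).
Check whether (2*r > -7 -> (3*r > 3*n + 27 -> r != n + 24)) and ((not (2*r > -5)) -> (3*n > 21 -> n != 22)) implies it.
Every state satisfying the precondition satisfies the weakest precondition: the implication holds.
Answer: valid


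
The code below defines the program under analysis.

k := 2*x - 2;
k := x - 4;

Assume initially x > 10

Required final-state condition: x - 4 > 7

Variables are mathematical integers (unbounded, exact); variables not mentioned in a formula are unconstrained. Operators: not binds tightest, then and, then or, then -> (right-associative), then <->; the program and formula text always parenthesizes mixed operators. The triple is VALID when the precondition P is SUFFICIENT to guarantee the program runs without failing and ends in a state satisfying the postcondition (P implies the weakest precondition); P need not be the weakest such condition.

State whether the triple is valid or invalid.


Working backward. After the program, the postcondition x - 4 > 7 must hold; in canonical form it is x > 11.
Before k := x - 4: x > 11
Before k := 2*x - 2: x > 11
The weakest precondition is x > 11.
Check whether x > 10 implies it.
Countermodel: at the initial state x = 11, the precondition holds but the weakest precondition fails.
Answer: invalid


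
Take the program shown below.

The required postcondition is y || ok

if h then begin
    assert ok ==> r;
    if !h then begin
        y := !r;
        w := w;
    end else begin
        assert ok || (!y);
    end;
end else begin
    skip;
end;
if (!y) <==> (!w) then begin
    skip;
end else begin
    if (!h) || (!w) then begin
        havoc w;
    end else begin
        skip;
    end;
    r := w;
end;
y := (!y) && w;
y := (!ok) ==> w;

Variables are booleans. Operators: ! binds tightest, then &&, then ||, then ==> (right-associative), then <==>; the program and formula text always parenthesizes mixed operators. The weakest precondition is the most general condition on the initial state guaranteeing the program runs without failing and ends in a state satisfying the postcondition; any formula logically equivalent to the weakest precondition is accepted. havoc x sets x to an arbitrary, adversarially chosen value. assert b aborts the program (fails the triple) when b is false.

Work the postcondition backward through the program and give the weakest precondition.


Working backward. After the program, y || ok must hold.
Before y := (!ok) ==> w: ((!ok) ==> w) || ok
Before y := (!y) && w: ((!ok) ==> w) || ok
Then branch requires ((!ok) ==> w) || ok; else branch requires (((!h) || (!w)) ==> ok) && ((!((!h) || (!w))) ==> (((!ok) ==> w) || ok)).
Before the if: (((!y) <==> (!w)) ==> (((!ok) ==> w) || ok)) && ((!((!y) <==> (!w))) ==> ((((!h) || (!w)) ==> ok) && ((!((!h) || (!w))) ==> (((!ok) ==> w) || ok))))
Then branch requires (ok ==> r) && ((!h) ==> (((r <==> (!w)) ==> (((!ok) ==> w) || ok)) && ((!(r <==> (!w))) ==> ((((!h) || (!w)) ==> ok) && ((!((!h) || (!w))) ==> (((!ok) ==> w) || ok)))))) && (h ==> ((ok || (!y)) && (((!y) <==> (!w)) ==> (((!ok) ==> w) || ok)) && ((!((!y) <==> (!w))) ==> ((((!h) || (!w)) ==> ok) && ((!((!h) || (!w))) ==> (((!ok) ==> w) || ok)))))); else branch requires (((!y) <==> (!w)) ==> (((!ok) ==> w) || ok)) && ((!((!y) <==> (!w))) ==> ((((!h) || (!w)) ==> ok) && ((!((!h) || (!w))) ==> (((!ok) ==> w) || ok)))).
Before the if: (h ==> ((ok ==> r) && ((!h) ==> (((r <==> (!w)) ==> (((!ok) ==> w) || ok)) && ((!(r <==> (!w))) ==> ((((!h) || (!w)) ==> ok) && ((!((!h) || (!w))) ==> (((!ok) ==> w) || ok)))))) && (h ==> ((ok || (!y)) && (((!y) <==> (!w)) ==> (((!ok) ==> w) || ok)) && ((!((!y) <==> (!w))) ==> ((((!h) || (!w)) ==> ok) && ((!((!h) || (!w))) ==> (((!ok) ==> w) || ok)))))))) && ((!h) ==> ((((!y) <==> (!w)) ==> (((!ok) ==> w) || ok)) && ((!((!y) <==> (!w))) ==> ((((!h) || (!w)) ==> ok) && ((!((!h) || (!w))) ==> (((!ok) ==> w) || ok))))))
Answer: WP = (h ==> ((ok ==> r) && ((!h) ==> (((r <==> (!w)) ==> (((!ok) ==> w) || ok)) && ((!(r <==> (!w))) ==> ((((!h) || (!w)) ==> ok) && ((!((!h) || (!w))) ==> (((!ok) ==> w) || ok)))))) && (h ==> ((ok || (!y)) && (((!y) <==> (!w)) ==> (((!ok) ==> w) || ok)) && ((!((!y) <==> (!w))) ==> ((((!h) || (!w)) ==> ok) && ((!((!h) || (!w))) ==> (((!ok) ==> w) || ok)))))))) && ((!h) ==> ((((!y) <==> (!w)) ==> (((!ok) ==> w) || ok)) && ((!((!y) <==> (!w))) ==> ((((!h) || (!w)) ==> ok) && ((!((!h) || (!w))) ==> (((!ok) ==> w) || ok))))))


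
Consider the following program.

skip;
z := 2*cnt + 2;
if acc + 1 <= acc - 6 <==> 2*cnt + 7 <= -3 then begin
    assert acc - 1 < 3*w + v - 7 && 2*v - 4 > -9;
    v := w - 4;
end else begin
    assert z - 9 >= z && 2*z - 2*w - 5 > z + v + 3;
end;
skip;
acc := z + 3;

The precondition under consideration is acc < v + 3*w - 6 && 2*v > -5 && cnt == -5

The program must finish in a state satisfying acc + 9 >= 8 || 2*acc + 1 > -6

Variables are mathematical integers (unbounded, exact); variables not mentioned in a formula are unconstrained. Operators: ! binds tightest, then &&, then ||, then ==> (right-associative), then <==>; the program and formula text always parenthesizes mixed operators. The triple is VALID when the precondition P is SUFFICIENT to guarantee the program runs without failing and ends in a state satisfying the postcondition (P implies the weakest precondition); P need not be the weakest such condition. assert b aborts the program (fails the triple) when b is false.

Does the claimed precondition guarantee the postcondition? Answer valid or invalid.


Working backward. After the program, the postcondition acc + 9 >= 8 || 2*acc + 1 > -6 must hold; in canonical form it is acc >= -1 || 2*acc > -7.
Before acc := z + 3: z >= -4 || 2*z > -13
Before skip: z >= -4 || 2*z > -13
Then branch requires acc < v + 3*w - 6 && 2*v > -5 && (z >= -4 || 2*z > -13); else branch requires false.
Before the if: ((!(2*cnt <= -10)) ==> (acc < v + 3*w - 6 && 2*v > -5 && (z >= -4 || 2*z > -13))) && (!(2*cnt <= -10))
Before z := 2*cnt + 2: ((!(2*cnt <= -10)) ==> (acc < v + 3*w - 6 && 2*v > -5 && (2*cnt >= -6 || 4*cnt > -17))) && (!(2*cnt <= -10))
Before skip: ((!(2*cnt <= -10)) ==> (acc < v + 3*w - 6 && 2*v > -5 && (2*cnt >= -6 || 4*cnt > -17))) && (!(2*cnt <= -10))
The weakest precondition is ((!(2*cnt <= -10)) ==> (acc < v + 3*w - 6 && 2*v > -5 && (2*cnt >= -6 || 4*cnt > -17))) && (!(2*cnt <= -10)).
Check whether acc < v + 3*w - 6 && 2*v > -5 && cnt == -5 implies it.
Countermodel: at the initial state acc = -9, cnt = -5, v = -2, w = 0, the precondition holds but the weakest precondition fails.
Answer: invalid


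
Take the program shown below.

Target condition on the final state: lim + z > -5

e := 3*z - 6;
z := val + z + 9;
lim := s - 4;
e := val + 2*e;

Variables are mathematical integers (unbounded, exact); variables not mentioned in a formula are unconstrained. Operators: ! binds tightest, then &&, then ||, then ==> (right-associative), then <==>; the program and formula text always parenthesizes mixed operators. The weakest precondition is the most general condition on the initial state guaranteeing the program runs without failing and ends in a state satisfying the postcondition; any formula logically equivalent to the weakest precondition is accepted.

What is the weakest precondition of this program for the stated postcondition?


Working backward. After the program, lim + z > -5 must hold.
Before e := val + 2*e: lim + z > -5
Before lim := s - 4: s + z > -1
Before z := val + z + 9: s + val + z > -10
Before e := 3*z - 6: s + val + z > -10
Answer: WP = s + val + z > -10


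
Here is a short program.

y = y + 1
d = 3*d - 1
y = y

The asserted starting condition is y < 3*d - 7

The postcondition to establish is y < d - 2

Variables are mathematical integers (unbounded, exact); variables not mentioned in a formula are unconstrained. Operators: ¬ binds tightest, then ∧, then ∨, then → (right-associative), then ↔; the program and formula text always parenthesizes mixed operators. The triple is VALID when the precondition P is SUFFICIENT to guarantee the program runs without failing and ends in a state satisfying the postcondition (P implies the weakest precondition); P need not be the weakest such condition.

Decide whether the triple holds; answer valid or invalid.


Working backward. After the program, y < d - 2 must hold.
Before y := y: y < d - 2
Before d := 3*d - 1: y < 3*d - 3
Before y := y + 1: y < 3*d - 4
The weakest precondition is y < 3*d - 4.
Check whether y < 3*d - 7 implies it.
Every state satisfying the precondition satisfies the weakest precondition: the implication holds.
Answer: valid


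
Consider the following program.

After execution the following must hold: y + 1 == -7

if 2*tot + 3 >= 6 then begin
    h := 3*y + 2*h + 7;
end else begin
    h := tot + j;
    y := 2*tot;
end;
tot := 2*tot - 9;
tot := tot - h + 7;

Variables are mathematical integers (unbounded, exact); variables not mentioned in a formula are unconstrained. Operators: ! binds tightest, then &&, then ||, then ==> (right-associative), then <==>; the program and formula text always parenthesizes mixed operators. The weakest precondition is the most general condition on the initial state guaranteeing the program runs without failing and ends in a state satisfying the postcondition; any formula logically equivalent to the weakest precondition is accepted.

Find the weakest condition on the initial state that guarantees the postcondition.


Working backward. After the program, the postcondition y + 1 == -7 must hold; in canonical form it is y == -8.
Before tot := tot - h + 7: y == -8
Before tot := 2*tot - 9: y == -8
Then branch requires y == -8; else branch requires 2*tot == -8.
Before the if: (2*tot >= 3 ==> y == -8) && ((!(2*tot >= 3)) ==> 2*tot == -8)
Answer: WP = (2*tot >= 3 ==> y == -8) && ((!(2*tot >= 3)) ==> 2*tot == -8)


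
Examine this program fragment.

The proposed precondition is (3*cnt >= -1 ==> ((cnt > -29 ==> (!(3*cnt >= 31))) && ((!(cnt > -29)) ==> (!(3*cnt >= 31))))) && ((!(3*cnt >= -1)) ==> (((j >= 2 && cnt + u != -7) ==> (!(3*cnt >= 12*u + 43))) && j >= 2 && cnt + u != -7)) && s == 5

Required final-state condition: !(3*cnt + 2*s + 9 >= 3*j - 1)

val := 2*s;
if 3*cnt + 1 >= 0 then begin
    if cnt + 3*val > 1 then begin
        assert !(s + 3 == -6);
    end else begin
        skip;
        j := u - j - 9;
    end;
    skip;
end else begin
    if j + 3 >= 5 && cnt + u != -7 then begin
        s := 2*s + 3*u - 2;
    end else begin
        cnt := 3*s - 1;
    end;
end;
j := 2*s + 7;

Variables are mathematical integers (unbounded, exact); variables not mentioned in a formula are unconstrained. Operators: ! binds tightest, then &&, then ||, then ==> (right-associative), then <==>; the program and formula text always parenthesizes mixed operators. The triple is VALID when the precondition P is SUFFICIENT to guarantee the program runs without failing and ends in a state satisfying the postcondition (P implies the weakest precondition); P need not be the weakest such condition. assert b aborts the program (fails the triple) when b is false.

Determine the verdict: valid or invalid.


Working backward. After the program, the postcondition !(3*cnt + 2*s + 9 >= 3*j - 1) must hold; in canonical form it is !(3*cnt + 2*s >= 3*j - 10).
Before j := 2*s + 7: !(3*cnt >= 4*s + 11)
Then branch requires (cnt + 3*val > 1 ==> ((!(s == -9)) && (!(3*cnt >= 4*s + 11)))) && ((!(cnt + 3*val > 1)) ==> (!(3*cnt >= 4*s + 11))); else branch requires ((j >= 2 && cnt + u != -7) ==> (!(3*cnt >= 8*s + 12*u + 3))) && ((!(j >= 2 && cnt + u != -7)) ==> (!(5*s >= 14))).
Before the if: (3*cnt >= -1 ==> ((cnt + 3*val > 1 ==> ((!(s == -9)) && (!(3*cnt >= 4*s + 11)))) && ((!(cnt + 3*val > 1)) ==> (!(3*cnt >= 4*s + 11))))) && ((!(3*cnt >= -1)) ==> (((j >= 2 && cnt + u != -7) ==> (!(3*cnt >= 8*s + 12*u + 3))) && ((!(j >= 2 && cnt + u != -7)) ==> (!(5*s >= 14)))))
Before val := 2*s: (3*cnt >= -1 ==> ((cnt + 6*s > 1 ==> ((!(s == -9)) && (!(3*cnt >= 4*s + 11)))) && ((!(cnt + 6*s > 1)) ==> (!(3*cnt >= 4*s + 11))))) && ((!(3*cnt >= -1)) ==> (((j >= 2 && cnt + u != -7) ==> (!(3*cnt >= 8*s + 12*u + 3))) && ((!(j >= 2 && cnt + u != -7)) ==> (!(5*s >= 14)))))
The weakest precondition is (3*cnt >= -1 ==> ((cnt + 6*s > 1 ==> ((!(s == -9)) && (!(3*cnt >= 4*s + 11)))) && ((!(cnt + 6*s > 1)) ==> (!(3*cnt >= 4*s + 11))))) && ((!(3*cnt >= -1)) ==> (((j >= 2 && cnt + u != -7) ==> (!(3*cnt >= 8*s + 12*u + 3))) && ((!(j >= 2 && cnt + u != -7)) ==> (!(5*s >= 14))))).
Check whether (3*cnt >= -1 ==> ((cnt > -29 ==> (!(3*cnt >= 31))) && ((!(cnt > -29)) ==> (!(3*cnt >= 31))))) && ((!(3*cnt >= -1)) ==> (((j >= 2 && cnt + u != -7) ==> (!(3*cnt >= 12*u + 43))) && j >= 2 && cnt + u != -7)) && s == 5 implies it.
Every state satisfying the precondition satisfies the weakest precondition: the implication holds.
Answer: valid


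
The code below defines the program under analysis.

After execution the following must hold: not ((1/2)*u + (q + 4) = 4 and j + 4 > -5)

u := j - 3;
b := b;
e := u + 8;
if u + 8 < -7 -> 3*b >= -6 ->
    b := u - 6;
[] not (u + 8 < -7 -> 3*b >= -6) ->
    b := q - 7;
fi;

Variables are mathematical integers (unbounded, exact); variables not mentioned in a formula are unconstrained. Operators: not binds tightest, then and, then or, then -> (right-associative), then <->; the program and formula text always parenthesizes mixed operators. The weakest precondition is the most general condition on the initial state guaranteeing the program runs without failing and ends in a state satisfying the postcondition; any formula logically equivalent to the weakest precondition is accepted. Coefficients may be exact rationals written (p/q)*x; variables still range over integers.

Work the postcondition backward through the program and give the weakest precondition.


Working backward. After the program, the postcondition not ((1/2)*u + (q + 4) = 4 and j + 4 > -5) must hold; in canonical form it is not (q + (1/2)*u = 0 and j > -9).
Then branch requires not (q + (1/2)*u = 0 and j > -9); else branch requires not (q + (1/2)*u = 0 and j > -9).
Before the if: ((u < -15 -> 3*b >= -6) -> (not (q + (1/2)*u = 0 and j > -9))) and ((not (u < -15 -> 3*b >= -6)) -> (not (q + (1/2)*u = 0 and j > -9)))
Before e := u + 8: ((u < -15 -> 3*b >= -6) -> (not (q + (1/2)*u = 0 and j > -9))) and ((not (u < -15 -> 3*b >= -6)) -> (not (q + (1/2)*u = 0 and j > -9)))
Before b := b: ((u < -15 -> 3*b >= -6) -> (not (q + (1/2)*u = 0 and j > -9))) and ((not (u < -15 -> 3*b >= -6)) -> (not (q + (1/2)*u = 0 and j > -9)))
Before u := j - 3: ((j < -12 -> 3*b >= -6) -> (not ((1/2)*j + q = 3/2 and j > -9))) and ((not (j < -12 -> 3*b >= -6)) -> (not ((1/2)*j + q = 3/2 and j > -9)))
Answer: WP = ((j < -12 -> 3*b >= -6) -> (not ((1/2)*j + q = 3/2 and j > -9))) and ((not (j < -12 -> 3*b >= -6)) -> (not ((1/2)*j + q = 3/2 and j > -9)))


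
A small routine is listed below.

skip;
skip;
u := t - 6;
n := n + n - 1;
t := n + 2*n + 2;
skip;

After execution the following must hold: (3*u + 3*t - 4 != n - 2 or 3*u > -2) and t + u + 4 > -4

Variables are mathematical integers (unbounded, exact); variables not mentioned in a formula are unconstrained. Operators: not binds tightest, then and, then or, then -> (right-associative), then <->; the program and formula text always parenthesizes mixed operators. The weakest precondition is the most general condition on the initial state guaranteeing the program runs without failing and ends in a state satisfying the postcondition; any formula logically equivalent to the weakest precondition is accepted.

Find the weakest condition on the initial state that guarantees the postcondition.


Working backward. After the program, the postcondition (3*u + 3*t - 4 != n - 2 or 3*u > -2) and t + u + 4 > -4 must hold; in canonical form it is (3*t + 3*u != n + 2 or 3*u > -2) and t + u > -8.
Before skip: (3*t + 3*u != n + 2 or 3*u > -2) and t + u > -8
Before t := n + 2*n + 2: (8*n + 3*u != -4 or 3*u > -2) and 3*n + u > -10
Before n := n + n - 1: (16*n + 3*u != 4 or 3*u > -2) and 6*n + u > -7
Before u := t - 6: (16*n + 3*t != 22 or 3*t > 16) and 6*n + t > -1
Before skip: (16*n + 3*t != 22 or 3*t > 16) and 6*n + t > -1
Before skip: (16*n + 3*t != 22 or 3*t > 16) and 6*n + t > -1
Answer: WP = (16*n + 3*t != 22 or 3*t > 16) and 6*n + t > -1


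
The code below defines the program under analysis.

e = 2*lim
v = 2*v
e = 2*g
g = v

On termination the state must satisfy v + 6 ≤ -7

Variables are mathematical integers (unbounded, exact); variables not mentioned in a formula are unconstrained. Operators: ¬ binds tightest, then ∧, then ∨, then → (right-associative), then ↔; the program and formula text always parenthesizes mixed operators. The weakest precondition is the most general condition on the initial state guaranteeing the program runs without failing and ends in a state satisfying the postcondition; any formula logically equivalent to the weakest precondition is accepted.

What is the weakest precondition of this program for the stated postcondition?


Working backward. After the program, the postcondition v + 6 ≤ -7 must hold; in canonical form it is v ≤ -13.
Before g := v: v ≤ -13
Before e := 2*g: v ≤ -13
Before v := 2*v: 2*v ≤ -13
Before e := 2*lim: 2*v ≤ -13
Answer: WP = 2*v ≤ -13


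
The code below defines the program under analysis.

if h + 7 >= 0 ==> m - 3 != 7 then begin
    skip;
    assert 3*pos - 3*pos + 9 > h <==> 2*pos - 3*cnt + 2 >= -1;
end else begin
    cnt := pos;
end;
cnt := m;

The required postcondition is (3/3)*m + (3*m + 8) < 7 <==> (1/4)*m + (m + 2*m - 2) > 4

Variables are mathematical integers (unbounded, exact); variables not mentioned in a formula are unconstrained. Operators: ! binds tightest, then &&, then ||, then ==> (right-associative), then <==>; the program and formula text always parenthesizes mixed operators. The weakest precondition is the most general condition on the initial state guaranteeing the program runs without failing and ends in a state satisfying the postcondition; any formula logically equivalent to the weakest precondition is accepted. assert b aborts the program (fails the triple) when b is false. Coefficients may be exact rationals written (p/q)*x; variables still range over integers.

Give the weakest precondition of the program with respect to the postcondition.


Working backward. After the program, the postcondition (3/3)*m + (3*m + 8) < 7 <==> (1/4)*m + (m + 2*m - 2) > 4 must hold; in canonical form it is 4*m < -1 <==> (13/4)*m > 6.
Before cnt := m: 4*m < -1 <==> (13/4)*m > 6
Then branch requires (h < 9 <==> 2*pos >= 3*cnt - 3) && (4*m < -1 <==> (13/4)*m > 6); else branch requires 4*m < -1 <==> (13/4)*m > 6.
Before the if: ((h >= -7 ==> m != 10) ==> ((h < 9 <==> 2*pos >= 3*cnt - 3) && (4*m < -1 <==> (13/4)*m > 6))) && ((!(h >= -7 ==> m != 10)) ==> (4*m < -1 <==> (13/4)*m > 6))
Answer: WP = ((h >= -7 ==> m != 10) ==> ((h < 9 <==> 2*pos >= 3*cnt - 3) && (4*m < -1 <==> (13/4)*m > 6))) && ((!(h >= -7 ==> m != 10)) ==> (4*m < -1 <==> (13/4)*m > 6))


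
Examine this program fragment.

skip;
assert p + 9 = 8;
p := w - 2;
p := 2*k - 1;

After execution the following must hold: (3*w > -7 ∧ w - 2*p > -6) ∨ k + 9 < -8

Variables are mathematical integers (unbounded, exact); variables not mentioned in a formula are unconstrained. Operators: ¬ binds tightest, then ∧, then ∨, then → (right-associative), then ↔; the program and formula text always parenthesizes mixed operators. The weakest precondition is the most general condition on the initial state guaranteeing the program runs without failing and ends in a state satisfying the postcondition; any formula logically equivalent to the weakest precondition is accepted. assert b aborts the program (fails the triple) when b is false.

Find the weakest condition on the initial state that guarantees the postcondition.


Working backward. After the program, the postcondition (3*w > -7 ∧ w - 2*p > -6) ∨ k + 9 < -8 must hold; in canonical form it is (3*w > -7 ∧ w > 2*p - 6) ∨ k < -17.
Before p := 2*k - 1: (3*w > -7 ∧ w > 4*k - 8) ∨ k < -17
Before p := w - 2: (3*w > -7 ∧ w > 4*k - 8) ∨ k < -17
Before assert p + 9 = 8: p = -1 ∧ ((3*w > -7 ∧ w > 4*k - 8) ∨ k < -17)
Before skip: p = -1 ∧ ((3*w > -7 ∧ w > 4*k - 8) ∨ k < -17)
Answer: WP = p = -1 ∧ ((3*w > -7 ∧ w > 4*k - 8) ∨ k < -17)


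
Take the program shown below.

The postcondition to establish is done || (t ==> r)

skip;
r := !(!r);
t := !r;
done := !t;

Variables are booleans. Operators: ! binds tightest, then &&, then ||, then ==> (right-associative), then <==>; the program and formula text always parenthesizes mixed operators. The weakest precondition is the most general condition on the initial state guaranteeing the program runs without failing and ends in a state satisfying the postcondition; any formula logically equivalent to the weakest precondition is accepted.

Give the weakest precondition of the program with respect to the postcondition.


Working backward. After the program, done || (t ==> r) must hold.
Before done := !t: (!t) || (t ==> r)
Before t := !r: r || ((!r) ==> r)
Before r := !(!r): r || ((!r) ==> r)
Before skip: r || ((!r) ==> r)
Answer: WP = r || ((!r) ==> r)


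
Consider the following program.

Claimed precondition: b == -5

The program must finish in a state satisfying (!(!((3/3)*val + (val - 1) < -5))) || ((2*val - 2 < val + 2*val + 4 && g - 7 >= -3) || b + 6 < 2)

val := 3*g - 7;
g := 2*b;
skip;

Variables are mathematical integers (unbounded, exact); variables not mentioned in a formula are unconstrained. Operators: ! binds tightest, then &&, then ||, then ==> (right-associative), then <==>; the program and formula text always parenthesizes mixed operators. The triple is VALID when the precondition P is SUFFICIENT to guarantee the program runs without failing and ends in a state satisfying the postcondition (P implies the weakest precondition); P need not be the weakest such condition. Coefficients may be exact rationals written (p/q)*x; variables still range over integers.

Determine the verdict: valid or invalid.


Working backward. After the program, the postcondition (!(!((3/3)*val + (val - 1) < -5))) || ((2*val - 2 < val + 2*val + 4 && g - 7 >= -3) || b + 6 < 2) must hold; in canonical form it is 2*val < -4 || (val > -6 && g >= 4) || b < -4.
Before skip: 2*val < -4 || (val > -6 && g >= 4) || b < -4
Before g := 2*b: 2*val < -4 || (val > -6 && 2*b >= 4) || b < -4
Before val := 3*g - 7: 6*g < 10 || (3*g > 1 && 2*b >= 4) || b < -4
The weakest precondition is 6*g < 10 || (3*g > 1 && 2*b >= 4) || b < -4.
Check whether b == -5 implies it.
Every state satisfying the precondition satisfies the weakest precondition: the implication holds.
Answer: valid


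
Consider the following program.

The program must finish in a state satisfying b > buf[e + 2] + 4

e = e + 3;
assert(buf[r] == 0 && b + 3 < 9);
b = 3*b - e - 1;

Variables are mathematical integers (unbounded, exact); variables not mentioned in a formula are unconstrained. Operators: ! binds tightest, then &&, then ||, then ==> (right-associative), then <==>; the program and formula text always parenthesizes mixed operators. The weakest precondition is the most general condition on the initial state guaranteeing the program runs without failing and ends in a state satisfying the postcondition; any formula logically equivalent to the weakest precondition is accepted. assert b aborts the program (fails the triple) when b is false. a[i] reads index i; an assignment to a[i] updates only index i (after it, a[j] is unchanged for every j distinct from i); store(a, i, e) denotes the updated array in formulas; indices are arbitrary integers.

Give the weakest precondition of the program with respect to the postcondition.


Working backward. After the program, b > buf[e + 2] + 4 must hold.
Before b := 3*b - e - 1: 3*b > buf[e + 2] + e + 5
Before assert buf[r] == 0 && b + 3 < 9: buf[r] == 0 && b < 6 && 3*b > buf[e + 2] + e + 5
Before e := e + 3: buf[r] == 0 && b < 6 && 3*b > buf[e + 5] + e + 8
Answer: WP = buf[r] == 0 && b < 6 && 3*b > buf[e + 5] + e + 8


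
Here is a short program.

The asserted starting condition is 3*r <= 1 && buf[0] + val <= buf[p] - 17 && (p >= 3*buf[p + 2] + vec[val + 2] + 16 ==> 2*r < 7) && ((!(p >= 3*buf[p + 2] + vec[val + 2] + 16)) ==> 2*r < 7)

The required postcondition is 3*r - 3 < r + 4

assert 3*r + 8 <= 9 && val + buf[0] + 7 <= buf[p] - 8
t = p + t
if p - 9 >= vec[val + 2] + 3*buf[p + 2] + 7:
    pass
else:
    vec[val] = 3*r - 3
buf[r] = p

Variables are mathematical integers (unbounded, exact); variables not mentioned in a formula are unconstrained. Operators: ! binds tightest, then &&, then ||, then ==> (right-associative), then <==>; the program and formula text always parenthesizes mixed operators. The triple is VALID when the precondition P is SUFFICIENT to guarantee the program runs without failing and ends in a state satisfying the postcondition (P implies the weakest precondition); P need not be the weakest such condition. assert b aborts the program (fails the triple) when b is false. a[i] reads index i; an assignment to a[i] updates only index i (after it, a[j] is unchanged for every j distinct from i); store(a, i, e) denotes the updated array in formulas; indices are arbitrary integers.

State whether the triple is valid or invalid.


Working backward. After the program, the postcondition 3*r - 3 < r + 4 must hold; in canonical form it is 2*r < 7.
Before buf[r] := p: 2*r < 7
Then branch requires 2*r < 7; else branch requires 2*r < 7.
Before the if: (p >= 3*buf[p + 2] + vec[val + 2] + 16 ==> 2*r < 7) && ((!(p >= 3*buf[p + 2] + vec[val + 2] + 16)) ==> 2*r < 7)
Before t := p + t: (p >= 3*buf[p + 2] + vec[val + 2] + 16 ==> 2*r < 7) && ((!(p >= 3*buf[p + 2] + vec[val + 2] + 16)) ==> 2*r < 7)
Before assert 3*r + 8 <= 9 && val + buf[0] + 7 <= buf[p] - 8: 3*r <= 1 && buf[0] + val <= buf[p] - 15 && (p >= 3*buf[p + 2] + vec[val + 2] + 16 ==> 2*r < 7) && ((!(p >= 3*buf[p + 2] + vec[val + 2] + 16)) ==> 2*r < 7)
The weakest precondition is 3*r <= 1 && buf[0] + val <= buf[p] - 15 && (p >= 3*buf[p + 2] + vec[val + 2] + 16 ==> 2*r < 7) && ((!(p >= 3*buf[p + 2] + vec[val + 2] + 16)) ==> 2*r < 7).
Check whether 3*r <= 1 && buf[0] + val <= buf[p] - 17 && (p >= 3*buf[p + 2] + vec[val + 2] + 16 ==> 2*r < 7) && ((!(p >= 3*buf[p + 2] + vec[val + 2] + 16)) ==> 2*r < 7) implies it.
Every state satisfying the precondition satisfies the weakest precondition: the implication holds.
Answer: valid


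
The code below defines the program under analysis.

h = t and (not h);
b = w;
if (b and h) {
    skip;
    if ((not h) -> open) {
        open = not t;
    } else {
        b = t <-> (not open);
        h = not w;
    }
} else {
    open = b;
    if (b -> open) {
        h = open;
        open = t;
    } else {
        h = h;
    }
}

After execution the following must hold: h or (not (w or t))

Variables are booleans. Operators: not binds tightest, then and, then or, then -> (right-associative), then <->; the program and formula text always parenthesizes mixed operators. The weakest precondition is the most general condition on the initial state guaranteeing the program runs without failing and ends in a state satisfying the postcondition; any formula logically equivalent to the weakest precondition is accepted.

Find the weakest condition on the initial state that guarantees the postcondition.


Working backward. After the program, h or (not (w or t)) must hold.
Then branch requires (((not h) -> open) -> (h or (not (w or t)))) and ((not ((not h) -> open)) -> ((not w) or (not (w or t)))); else branch requires b or (not (w or t)).
Before the if: ((b and h) -> ((((not h) -> open) -> (h or (not (w or t)))) and ((not ((not h) -> open)) -> ((not w) or (not (w or t)))))) and ((not (b and h)) -> (b or (not (w or t))))
Before b := w: ((w and h) -> ((((not h) -> open) -> (h or (not (w or t)))) and ((not ((not h) -> open)) -> ((not w) or (not (w or t)))))) and ((not (w and h)) -> (w or (not (w or t))))
Before h := t and (not h): ((w and t and (not h)) -> ((((not (t and (not h))) -> open) -> ((t and (not h)) or (not (w or t)))) and ((not ((not (t and (not h))) -> open)) -> ((not w) or (not (w or t)))))) and ((not (w and t and (not h))) -> (w or (not (w or t))))
Answer: WP = ((w and t and (not h)) -> ((((not (t and (not h))) -> open) -> ((t and (not h)) or (not (w or t)))) and ((not ((not (t and (not h))) -> open)) -> ((not w) or (not (w or t)))))) and ((not (w and t and (not h))) -> (w or (not (w or t))))


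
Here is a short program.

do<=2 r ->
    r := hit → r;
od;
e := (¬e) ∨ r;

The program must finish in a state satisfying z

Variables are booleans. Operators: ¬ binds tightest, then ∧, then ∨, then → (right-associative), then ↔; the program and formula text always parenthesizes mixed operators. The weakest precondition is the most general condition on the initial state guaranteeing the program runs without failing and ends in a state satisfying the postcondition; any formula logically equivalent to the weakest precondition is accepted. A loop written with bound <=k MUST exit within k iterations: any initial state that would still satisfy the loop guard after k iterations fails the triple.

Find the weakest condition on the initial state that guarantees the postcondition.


Working backward. After the program, z must hold.
Before e := (¬e) ∨ r: z
Before the loop (bound <=2), unroll the exhaustion recursion (WP_0 = exit-now case; WP_j = one more guarded iteration, up to j = 2):
  WP_0: (¬r) ∧ z
  WP_1: (r → ((¬(hit → r)) ∧ z)) ∧ ((¬r) → z)
  WP_2: (r → (((hit → r) → ((¬(hit → (hit → r))) ∧ z)) ∧ ((¬(hit → r)) → z))) ∧ ((¬r) → z)
So before the loop: (r → (((hit → r) → ((¬(hit → (hit → r))) ∧ z)) ∧ ((¬(hit → r)) → z))) ∧ ((¬r) → z)
Answer: WP = (r → (((hit → r) → ((¬(hit → (hit → r))) ∧ z)) ∧ ((¬(hit → r)) → z))) ∧ ((¬r) → z)


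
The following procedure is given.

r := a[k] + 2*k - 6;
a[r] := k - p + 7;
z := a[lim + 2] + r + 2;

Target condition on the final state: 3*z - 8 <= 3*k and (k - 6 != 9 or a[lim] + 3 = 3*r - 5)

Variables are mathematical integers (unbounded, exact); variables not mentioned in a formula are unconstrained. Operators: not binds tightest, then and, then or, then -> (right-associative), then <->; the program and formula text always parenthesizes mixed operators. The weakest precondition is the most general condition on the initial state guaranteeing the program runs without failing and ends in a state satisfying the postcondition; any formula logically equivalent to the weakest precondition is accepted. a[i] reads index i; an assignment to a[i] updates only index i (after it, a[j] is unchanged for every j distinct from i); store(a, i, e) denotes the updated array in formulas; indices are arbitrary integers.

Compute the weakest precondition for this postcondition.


Working backward. After the program, the postcondition 3*z - 8 <= 3*k and (k - 6 != 9 or a[lim] + 3 = 3*r - 5) must hold; in canonical form it is 3*z <= 3*k + 8 and (k != 15 or a[lim] = 3*r - 8).
Before z := a[lim + 2] + r + 2: 3*a[lim + 2] + 3*r <= 3*k + 2 and (k != 15 or a[lim] = 3*r - 8)
Before a[r] := k - p + 7: 3*store(a, r, k - p + 7)[lim + 2] + 3*r <= 3*k + 2 and (k != 15 or store(a, r, k - p + 7)[lim] = 3*r - 8)
Before r := a[k] + 2*k - 6: 3*a[k] + 3*store(a, a[k] + 2*k - 6, k - p + 7)[lim + 2] + 3*k <= 20 and (k != 15 or store(a, a[k] + 2*k - 6, k - p + 7)[lim] = 3*a[k] + 6*k - 26)
Answer: WP = 3*a[k] + 3*store(a, a[k] + 2*k - 6, k - p + 7)[lim + 2] + 3*k <= 20 and (k != 15 or store(a, a[k] + 2*k - 6, k - p + 7)[lim] = 3*a[k] + 6*k - 26)


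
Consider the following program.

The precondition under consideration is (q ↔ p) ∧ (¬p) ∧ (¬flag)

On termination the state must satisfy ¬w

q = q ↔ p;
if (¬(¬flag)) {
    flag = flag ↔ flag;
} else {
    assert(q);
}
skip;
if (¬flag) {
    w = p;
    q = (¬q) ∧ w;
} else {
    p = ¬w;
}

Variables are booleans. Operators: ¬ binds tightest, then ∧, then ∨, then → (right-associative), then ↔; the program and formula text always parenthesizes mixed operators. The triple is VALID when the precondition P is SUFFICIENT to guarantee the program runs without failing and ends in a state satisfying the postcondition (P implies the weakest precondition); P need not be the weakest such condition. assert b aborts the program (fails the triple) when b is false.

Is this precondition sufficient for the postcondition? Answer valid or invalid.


Working backward. After the program, ¬w must hold.
Then branch requires ¬p; else branch requires ¬w.
Before the if: ((¬flag) → (¬p)) ∧ (flag → (¬w))
Before skip: ((¬flag) → (¬p)) ∧ (flag → (¬w))
Then branch requires ¬w; else branch requires q ∧ ((¬flag) → (¬p)) ∧ (flag → (¬w)).
Before the if: (flag → (¬w)) ∧ ((¬flag) → (q ∧ ((¬flag) → (¬p)) ∧ (flag → (¬w))))
Before q := q ↔ p: (flag → (¬w)) ∧ ((¬flag) → ((q ↔ p) ∧ ((¬flag) → (¬p)) ∧ (flag → (¬w))))
The weakest precondition is (flag → (¬w)) ∧ ((¬flag) → ((q ↔ p) ∧ ((¬flag) → (¬p)) ∧ (flag → (¬w)))).
Check whether (q ↔ p) ∧ (¬p) ∧ (¬flag) implies it.
Every state satisfying the precondition satisfies the weakest precondition: the implication holds.
Answer: valid


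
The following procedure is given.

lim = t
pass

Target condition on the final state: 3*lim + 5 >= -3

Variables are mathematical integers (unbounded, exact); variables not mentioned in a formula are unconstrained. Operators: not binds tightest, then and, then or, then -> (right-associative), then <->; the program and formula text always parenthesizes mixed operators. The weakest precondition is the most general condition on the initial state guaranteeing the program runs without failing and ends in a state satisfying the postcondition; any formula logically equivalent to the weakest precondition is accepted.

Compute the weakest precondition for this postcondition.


Working backward. After the program, the postcondition 3*lim + 5 >= -3 must hold; in canonical form it is 3*lim >= -8.
Before skip: 3*lim >= -8
Before lim := t: 3*t >= -8
Answer: WP = 3*t >= -8


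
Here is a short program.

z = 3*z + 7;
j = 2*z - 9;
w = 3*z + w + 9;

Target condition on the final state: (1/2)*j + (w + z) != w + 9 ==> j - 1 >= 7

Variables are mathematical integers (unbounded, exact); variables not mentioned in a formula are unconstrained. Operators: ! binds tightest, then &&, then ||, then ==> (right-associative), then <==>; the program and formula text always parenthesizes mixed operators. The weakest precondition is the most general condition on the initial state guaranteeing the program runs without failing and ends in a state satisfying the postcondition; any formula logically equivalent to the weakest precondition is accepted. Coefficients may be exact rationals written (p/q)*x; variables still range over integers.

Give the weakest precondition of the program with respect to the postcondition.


Working backward. After the program, the postcondition (1/2)*j + (w + z) != w + 9 ==> j - 1 >= 7 must hold; in canonical form it is (1/2)*j + z != 9 ==> j >= 8.
Before w := 3*z + w + 9: (1/2)*j + z != 9 ==> j >= 8
Before j := 2*z - 9: 2*z != 27/2 ==> 2*z >= 17
Before z := 3*z + 7: 6*z != -1/2 ==> 6*z >= 3
Answer: WP = 6*z != -1/2 ==> 6*z >= 3
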